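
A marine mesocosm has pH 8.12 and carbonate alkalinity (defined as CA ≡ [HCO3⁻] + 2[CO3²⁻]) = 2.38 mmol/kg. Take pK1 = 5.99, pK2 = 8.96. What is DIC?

DIC = 2.13 mmol/kg

CA = [HCO3⁻] + 2[CO3²⁻] = (α₁ + 2α₂)·DIC
At pH 8.12: [H⁺]/K1 = 10^-2.13 = 0.0074131, K2/[H⁺] = 10^-0.84 = 0.14454
α₁ = 1/(1 + 0.0074131 + 0.14454) = 1/1.1520 = 0.8681; α₂ = α₁·K2/[H⁺] = 0.1255
α₁ + 2α₂ = 1.1190
DIC = CA / (α₁ + 2α₂) = 2.38 / 1.1190 = 2.13 mmol/kg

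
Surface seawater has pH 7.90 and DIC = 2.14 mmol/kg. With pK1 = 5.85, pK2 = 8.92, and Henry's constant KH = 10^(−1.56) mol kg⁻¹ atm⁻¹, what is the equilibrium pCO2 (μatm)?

pCO2 = 627 μatm

α₀ = 1 / (1 + K1/[H⁺] + K1K2/[H⁺]²) = 1 / (1 + 10^+2.05 + 10^+1.03)
   = 1 / (1 + 112.20 + 10.715) = 1/123.92 = 0.008070
[CO2*] = α₀ × DIC = 0.008070 × 2.14 = 0.01727 mmol/kg = 17.27 μmol/kg
pCO2 = [CO2*]/KH = 1.727×10^-5 / 2.754×10^-2 = 627 μatm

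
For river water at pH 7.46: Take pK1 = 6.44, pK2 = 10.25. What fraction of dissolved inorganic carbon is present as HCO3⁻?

α₁ = 1 / (1 + [H⁺]/K1 + K2/[H⁺]) = 1 / (1 + 10^-1.02 + 10^-2.79)
   = 1 / (1 + 0.095499 + 0.0016218) = 1/1.0971 = 0.9115

α₁ = 0.911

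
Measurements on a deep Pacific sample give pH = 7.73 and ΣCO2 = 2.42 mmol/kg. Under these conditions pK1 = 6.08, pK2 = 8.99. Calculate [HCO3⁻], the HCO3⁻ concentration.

α₁ = 1 / (1 + [H⁺]/K1 + K2/[H⁺]) = 1 / (1 + 10^-1.65 + 10^-1.26)
   = 1 / (1 + 0.022387 + 0.054954) = 1/1.0773 = 0.9282
[HCO3⁻] = α₁ × DIC = 0.9282 × 2.42 = 2.25 mmol/kg

[HCO3⁻] = 2.25 mmol/kg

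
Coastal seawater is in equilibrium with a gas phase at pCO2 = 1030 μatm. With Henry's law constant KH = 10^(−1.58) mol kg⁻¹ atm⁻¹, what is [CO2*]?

KH = 10^(−1.58) = 2.630×10^-2 mol kg⁻¹ atm⁻¹
[CO2*] = KH · pCO2 = 2.630×10^-2 × 1030×10^-6 atm = 2.71×10^-5 mol/kg

[CO2*] = 27.1 μmol/kg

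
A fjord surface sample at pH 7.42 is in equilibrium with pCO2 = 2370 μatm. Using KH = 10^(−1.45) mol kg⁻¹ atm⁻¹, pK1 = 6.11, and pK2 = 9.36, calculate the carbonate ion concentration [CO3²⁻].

[CO2*] = KH · pCO2 = 10^(−1.45) × 2370×10^-6 = 8.409×10^-5 mol/kg
α₀ = 1/(1 + K1/[H⁺] + K1K2/[H⁺]²) = 1/(1 + 10^+1.31 + 10^-0.63) = 0.04619
DIC = [CO2*]/α₀ = 8.409×10^-5 / 0.04619 = 1.821 mmol/kg
[CO3²⁻] = α₂·DIC; α₂ = 0.01083, so [CO3²⁻] = 0.01083 × 1.821 = 0.0197 mmol/kg = 19.7 μmol/kg

[CO3²⁻] = 19.7 μmol/kg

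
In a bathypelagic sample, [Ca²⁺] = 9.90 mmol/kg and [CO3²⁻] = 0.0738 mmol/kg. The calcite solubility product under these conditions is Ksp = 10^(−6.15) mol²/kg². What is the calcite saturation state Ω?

Ksp = 10^(−6.15) = 7.079×10^-7
Ω = [Ca²⁺][CO3²⁻]/Ksp = (9.90×10^-3)(0.0738×10^-3) / 7.079×10^-7 = 1.03

Ω = 1.03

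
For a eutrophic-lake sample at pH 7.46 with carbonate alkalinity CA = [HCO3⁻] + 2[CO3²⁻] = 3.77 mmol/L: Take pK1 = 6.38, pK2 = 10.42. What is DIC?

CA = [HCO3⁻] + 2[CO3²⁻] = (α₁ + 2α₂)·DIC
At pH 7.46: [H⁺]/K1 = 10^-1.08 = 0.083176, K2/[H⁺] = 10^-2.96 = 0.0010965
α₁ = 1/(1 + 0.083176 + 0.0010965) = 1/1.0843 = 0.9223; α₂ = α₁·K2/[H⁺] = 0.001011
α₁ + 2α₂ = 0.9243
DIC = CA / (α₁ + 2α₂) = 3.77 / 0.9243 = 4.08 mmol/L

DIC = 4.08 mmol/L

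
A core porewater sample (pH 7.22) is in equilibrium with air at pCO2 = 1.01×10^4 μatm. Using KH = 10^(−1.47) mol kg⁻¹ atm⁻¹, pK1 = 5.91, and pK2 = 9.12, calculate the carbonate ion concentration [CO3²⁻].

[CO2*] = KH · pCO2 = 10^(−1.47) × 1.01×10^4×10^-6 = 3.422×10^-4 mol/kg
α₀ = 1/(1 + K1/[H⁺] + K1K2/[H⁺]²) = 1/(1 + 10^+1.31 + 10^-0.59) = 0.04614
DIC = [CO2*]/α₀ = 3.422×10^-4 / 0.04614 = 7.418 mmol/kg
[CO3²⁻] = α₂·DIC; α₂ = 0.01186, so [CO3²⁻] = 0.01186 × 7.418 = 0.0880 mmol/kg

[CO3²⁻] = 0.0880 mmol/kg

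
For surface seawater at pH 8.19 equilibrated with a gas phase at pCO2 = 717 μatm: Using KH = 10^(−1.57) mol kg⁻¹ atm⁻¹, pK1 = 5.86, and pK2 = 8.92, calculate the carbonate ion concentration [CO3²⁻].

[CO3²⁻] = 0.768 mmol/kg

[CO2*] = KH · pCO2 = 10^(−1.57) × 717×10^-6 = 1.930×10^-5 mol/kg
α₀ = 1/(1 + K1/[H⁺] + K1K2/[H⁺]²) = 1/(1 + 10^+2.33 + 10^+1.60) = 0.003928
DIC = [CO2*]/α₀ = 1.930×10^-5 / 0.003928 = 4.913 mmol/kg
[CO3²⁻] = α₂·DIC; α₂ = 0.1564, so [CO3²⁻] = 0.1564 × 4.913 = 0.768 mmol/kg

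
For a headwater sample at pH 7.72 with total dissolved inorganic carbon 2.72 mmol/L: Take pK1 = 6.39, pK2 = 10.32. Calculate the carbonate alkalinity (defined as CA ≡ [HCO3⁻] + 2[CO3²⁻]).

CA = [HCO3⁻] + 2[CO3²⁻] = (α₁ + 2α₂)·DIC
At pH 7.72: [H⁺]/K1 = 10^-1.33 = 0.046774, K2/[H⁺] = 10^-2.60 = 0.0025119
α₁ = 1/(1 + 0.046774 + 0.0025119) = 1/1.0493 = 0.9530; α₂ = α₁·K2/[H⁺] = 0.002394
α₁ + 2α₂ = 0.9578
CA = 0.9578 × 2.72 = 2.61 mmol/L

CA = 2.61 mmol/L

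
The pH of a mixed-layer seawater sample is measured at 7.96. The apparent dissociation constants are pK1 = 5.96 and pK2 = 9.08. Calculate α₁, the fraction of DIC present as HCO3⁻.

α₁ = 0.921

α₁ = 1 / (1 + [H⁺]/K1 + K2/[H⁺]) = 1 / (1 + 10^-2.00 + 10^-1.12)
   = 1 / (1 + 0.010000 + 0.075858) = 1/1.0859 = 0.9209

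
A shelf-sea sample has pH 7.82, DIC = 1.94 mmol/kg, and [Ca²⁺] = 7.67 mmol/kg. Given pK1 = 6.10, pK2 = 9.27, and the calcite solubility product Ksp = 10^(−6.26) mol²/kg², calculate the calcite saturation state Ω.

Ω = 0.911

α₂ = 1 / (1 + [H⁺]/K2 + [H⁺]²/(K1K2)) = 1 / (1 + 10^+1.45 + 10^-0.27)
   = 1 / (1 + 28.184 + 0.53703) = 1/29.721 = 0.03365
[CO3²⁻] = α₂ × DIC = 0.03365 × 1.94 = 0.06527 mmol/kg
Ksp = 10^(−6.26) = 5.495×10^-7
Ω = [Ca²⁺][CO3²⁻]/Ksp = (7.67×10^-3)(6.527×10^-5) / 5.495×10^-7 = 0.911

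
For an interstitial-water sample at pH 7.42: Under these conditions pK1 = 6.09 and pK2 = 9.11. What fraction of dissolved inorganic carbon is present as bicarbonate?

α₁ = 0.937

α₁ = 1 / (1 + [H⁺]/K1 + K2/[H⁺]) = 1 / (1 + 10^-1.33 + 10^-1.69)
   = 1 / (1 + 0.046774 + 0.020417) = 1/1.0672 = 0.9370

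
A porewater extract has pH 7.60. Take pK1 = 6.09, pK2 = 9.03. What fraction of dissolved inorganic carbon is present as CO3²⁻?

α₂ = 0.0348

α₂ = 1 / (1 + [H⁺]/K2 + [H⁺]²/(K1K2)) = 1 / (1 + 10^+1.43 + 10^-0.08)
   = 1 / (1 + 26.915 + 0.83176) = 1/28.747 = 0.03479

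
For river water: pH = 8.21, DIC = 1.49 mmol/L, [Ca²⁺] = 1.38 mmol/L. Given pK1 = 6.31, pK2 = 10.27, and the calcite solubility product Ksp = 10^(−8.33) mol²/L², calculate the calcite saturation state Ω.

Ω = 3.75

α₂ = 1 / (1 + [H⁺]/K2 + [H⁺]²/(K1K2)) = 1 / (1 + 10^+2.06 + 10^+0.16)
   = 1 / (1 + 114.82 + 1.4454) = 1/117.26 = 0.008528
[CO3²⁻] = α₂ × DIC = 0.008528 × 1.49 = 0.01271 mmol/L = 12.71 μmol/L
Ksp = 10^(−8.33) = 4.677×10^-9
Ω = [Ca²⁺][CO3²⁻]/Ksp = (1.38×10^-3)(1.271×10^-5) / 4.677×10^-9 = 3.75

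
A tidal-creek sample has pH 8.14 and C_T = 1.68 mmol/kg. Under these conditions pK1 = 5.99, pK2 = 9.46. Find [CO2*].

[CO2*] = 11.3 μmol/kg

α₀ = 1 / (1 + K1/[H⁺] + K1K2/[H⁺]²) = 1 / (1 + 10^+2.15 + 10^+0.83)
   = 1 / (1 + 141.25 + 6.7608) = 1/149.01 = 0.006711
[CO2*] = α₀ × DIC = 0.006711 × 1.68 = 0.0113 mmol/kg = 11.3 μmol/kg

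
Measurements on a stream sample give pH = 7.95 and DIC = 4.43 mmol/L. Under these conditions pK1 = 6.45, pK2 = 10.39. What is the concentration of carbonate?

α₂ = 1 / (1 + [H⁺]/K2 + [H⁺]²/(K1K2)) = 1 / (1 + 10^+2.44 + 10^+0.94)
   = 1 / (1 + 275.42 + 8.7096) = 1/285.13 = 0.003507
[CO3²⁻] = α₂ × DIC = 0.003507 × 4.43 = 0.0155 mmol/L = 15.5 μmol/L

[CO3²⁻] = 15.5 μmol/L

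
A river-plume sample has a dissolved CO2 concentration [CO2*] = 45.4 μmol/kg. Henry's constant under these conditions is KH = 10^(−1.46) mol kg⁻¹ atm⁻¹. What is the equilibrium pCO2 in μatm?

pCO2 = 1310 μatm

KH = 10^(−1.46) = 3.467×10^-2 mol kg⁻¹ atm⁻¹
pCO2 = [CO2*]/KH = 45.4×10^-6 / 3.467×10^-2 = 1.31×10^-3 atm = 1310 μatm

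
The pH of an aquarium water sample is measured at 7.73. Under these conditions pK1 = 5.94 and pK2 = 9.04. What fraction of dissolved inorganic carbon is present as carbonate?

α₂ = 0.0460

α₂ = 1 / (1 + [H⁺]/K2 + [H⁺]²/(K1K2)) = 1 / (1 + 10^+1.31 + 10^-0.48)
   = 1 / (1 + 20.417 + 0.33113) = 1/21.749 = 0.04598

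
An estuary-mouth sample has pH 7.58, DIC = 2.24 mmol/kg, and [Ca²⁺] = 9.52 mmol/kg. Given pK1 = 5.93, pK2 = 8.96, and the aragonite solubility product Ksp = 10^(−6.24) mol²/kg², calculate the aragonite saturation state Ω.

α₂ = 1 / (1 + [H⁺]/K2 + [H⁺]²/(K1K2)) = 1 / (1 + 10^+1.38 + 10^-0.27)
   = 1 / (1 + 23.988 + 0.53703) = 1/25.525 = 0.03918
[CO3²⁻] = α₂ × DIC = 0.03918 × 2.24 = 0.08776 mmol/kg
Ksp = 10^(−6.24) = 5.754×10^-7
Ω = [Ca²⁺][CO3²⁻]/Ksp = (9.52×10^-3)(8.776×10^-5) / 5.754×10^-7 = 1.45

Ω = 1.45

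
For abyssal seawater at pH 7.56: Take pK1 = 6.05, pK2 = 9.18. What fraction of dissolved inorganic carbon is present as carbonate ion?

α₂ = 0.0227

α₂ = 1 / (1 + [H⁺]/K2 + [H⁺]²/(K1K2)) = 1 / (1 + 10^+1.62 + 10^+0.11)
   = 1 / (1 + 41.687 + 1.2882) = 1/43.975 = 0.02274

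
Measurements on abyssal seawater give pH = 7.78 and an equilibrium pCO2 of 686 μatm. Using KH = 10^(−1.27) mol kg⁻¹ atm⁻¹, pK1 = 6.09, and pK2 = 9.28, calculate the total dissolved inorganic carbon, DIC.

DIC = 1.90 mmol/kg

[CO2*] = KH · pCO2 = 10^(−1.27) × 686×10^-6 = 3.684×10^-5 mol/kg
α₀ = 1/(1 + K1/[H⁺] + K1K2/[H⁺]²) = 1/(1 + 10^+1.69 + 10^+0.19) = 0.01941
DIC = [CO2*]/α₀ = 3.684×10^-5 / 0.01941 = 1.90 mmol/kg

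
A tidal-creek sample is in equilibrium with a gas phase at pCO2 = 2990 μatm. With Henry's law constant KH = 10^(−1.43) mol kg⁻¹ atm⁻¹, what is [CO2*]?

[CO2*] = 111 μmol/kg

KH = 10^(−1.43) = 3.715×10^-2 mol kg⁻¹ atm⁻¹
[CO2*] = KH · pCO2 = 3.715×10^-2 × 2990×10^-6 atm = 1.11×10^-4 mol/kg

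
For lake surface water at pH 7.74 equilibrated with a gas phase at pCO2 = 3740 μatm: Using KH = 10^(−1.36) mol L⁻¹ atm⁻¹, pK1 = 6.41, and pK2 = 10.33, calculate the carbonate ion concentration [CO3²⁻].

[CO2*] = KH · pCO2 = 10^(−1.36) × 3740×10^-6 = 1.633×10^-4 mol/L
α₀ = 1/(1 + K1/[H⁺] + K1K2/[H⁺]²) = 1/(1 + 10^+1.33 + 10^-1.26) = 0.04457
DIC = [CO2*]/α₀ = 1.633×10^-4 / 0.04457 = 3.663 mmol/L
[CO3²⁻] = α₂·DIC; α₂ = 0.002450, so [CO3²⁻] = 0.002450 × 3.663 = 0.00897 mmol/L = 8.97 μmol/L

[CO3²⁻] = 8.97 μmol/L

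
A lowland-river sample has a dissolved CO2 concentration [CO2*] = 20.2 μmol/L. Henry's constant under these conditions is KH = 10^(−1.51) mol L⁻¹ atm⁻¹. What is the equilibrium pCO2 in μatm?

KH = 10^(−1.51) = 3.090×10^-2 mol L⁻¹ atm⁻¹
pCO2 = [CO2*]/KH = 20.2×10^-6 / 3.090×10^-2 = 6.54×10^-4 atm = 654 μatm

pCO2 = 654 μatm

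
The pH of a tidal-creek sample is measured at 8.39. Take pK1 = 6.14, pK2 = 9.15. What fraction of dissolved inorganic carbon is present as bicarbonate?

α₁ = 0.848

α₁ = 1 / (1 + [H⁺]/K1 + K2/[H⁺]) = 1 / (1 + 10^-2.25 + 10^-0.76)
   = 1 / (1 + 0.0056234 + 0.17378) = 1/1.1794 = 0.8479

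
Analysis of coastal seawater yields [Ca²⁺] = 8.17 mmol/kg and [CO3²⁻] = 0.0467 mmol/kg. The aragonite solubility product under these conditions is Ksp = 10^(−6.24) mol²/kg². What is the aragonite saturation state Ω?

Ksp = 10^(−6.24) = 5.754×10^-7
Ω = [Ca²⁺][CO3²⁻]/Ksp = (8.17×10^-3)(0.0467×10^-3) / 5.754×10^-7 = 0.663

Ω = 0.663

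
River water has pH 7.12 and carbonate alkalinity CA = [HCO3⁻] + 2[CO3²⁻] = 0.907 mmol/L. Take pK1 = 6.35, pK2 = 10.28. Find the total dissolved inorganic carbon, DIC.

CA = [HCO3⁻] + 2[CO3²⁻] = (α₁ + 2α₂)·DIC
At pH 7.12: [H⁺]/K1 = 10^-0.77 = 0.16982, K2/[H⁺] = 10^-3.16 = 0.00069183
α₁ = 1/(1 + 0.16982 + 0.00069183) = 1/1.1705 = 0.8543; α₂ = α₁·K2/[H⁺] = 0.0005910
α₁ + 2α₂ = 0.8555
DIC = CA / (α₁ + 2α₂) = 0.907 / 0.8555 = 1.06 mmol/L

DIC = 1.06 mmol/L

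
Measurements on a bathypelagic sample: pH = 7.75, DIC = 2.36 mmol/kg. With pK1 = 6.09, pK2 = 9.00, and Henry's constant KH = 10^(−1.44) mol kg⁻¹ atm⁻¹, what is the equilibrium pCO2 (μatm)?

pCO2 = 1320 μatm

α₀ = 1 / (1 + K1/[H⁺] + K1K2/[H⁺]²) = 1 / (1 + 10^+1.66 + 10^+0.41)
   = 1 / (1 + 45.709 + 2.5704) = 1/49.279 = 0.02029
[CO2*] = α₀ × DIC = 0.02029 × 2.36 = 0.04789 mmol/kg
pCO2 = [CO2*]/KH = 4.789×10^-5 / 3.631×10^-2 = 1320 μatm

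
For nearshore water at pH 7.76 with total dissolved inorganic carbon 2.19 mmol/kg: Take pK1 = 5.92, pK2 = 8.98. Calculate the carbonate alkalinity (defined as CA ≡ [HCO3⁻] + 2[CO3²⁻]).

CA = 2.28 mmol/kg

CA = [HCO3⁻] + 2[CO3²⁻] = (α₁ + 2α₂)·DIC
At pH 7.76: [H⁺]/K1 = 10^-1.84 = 0.014454, K2/[H⁺] = 10^-1.22 = 0.060256
α₁ = 1/(1 + 0.014454 + 0.060256) = 1/1.0747 = 0.9305; α₂ = α₁·K2/[H⁺] = 0.05607
α₁ + 2α₂ = 1.0426
CA = 1.0426 × 2.19 = 2.28 mmol/kg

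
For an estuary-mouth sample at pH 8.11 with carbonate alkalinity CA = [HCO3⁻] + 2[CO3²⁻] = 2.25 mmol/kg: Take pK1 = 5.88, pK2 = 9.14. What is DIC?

CA = [HCO3⁻] + 2[CO3²⁻] = (α₁ + 2α₂)·DIC
At pH 8.11: [H⁺]/K1 = 10^-2.23 = 0.0058884, K2/[H⁺] = 10^-1.03 = 0.093325
α₁ = 1/(1 + 0.0058884 + 0.093325) = 1/1.0992 = 0.9097; α₂ = α₁·K2/[H⁺] = 0.08490
α₁ + 2α₂ = 1.0795
DIC = CA / (α₁ + 2α₂) = 2.25 / 1.0795 = 2.08 mmol/kg

DIC = 2.08 mmol/kg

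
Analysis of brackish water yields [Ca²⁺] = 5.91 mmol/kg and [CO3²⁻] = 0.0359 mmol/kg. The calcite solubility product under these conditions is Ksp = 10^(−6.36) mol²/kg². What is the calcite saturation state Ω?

Ksp = 10^(−6.36) = 4.365×10^-7
Ω = [Ca²⁺][CO3²⁻]/Ksp = (5.91×10^-3)(0.0359×10^-3) / 4.365×10^-7 = 0.486

Ω = 0.486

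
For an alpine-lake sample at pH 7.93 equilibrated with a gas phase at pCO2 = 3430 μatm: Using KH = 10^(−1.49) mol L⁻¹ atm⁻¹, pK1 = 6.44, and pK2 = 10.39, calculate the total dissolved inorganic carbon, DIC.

[CO2*] = KH · pCO2 = 10^(−1.49) × 3430×10^-6 = 1.110×10^-4 mol/L
α₀ = 1/(1 + K1/[H⁺] + K1K2/[H⁺]²) = 1/(1 + 10^+1.49 + 10^-0.97) = 0.03124
DIC = [CO2*]/α₀ = 1.110×10^-4 / 0.03124 = 3.55 mmol/L

DIC = 3.55 mmol/L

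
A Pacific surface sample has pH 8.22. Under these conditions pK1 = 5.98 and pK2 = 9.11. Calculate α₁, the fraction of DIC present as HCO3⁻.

α₁ = 1 / (1 + [H⁺]/K1 + K2/[H⁺]) = 1 / (1 + 10^-2.24 + 10^-0.89)
   = 1 / (1 + 0.0057544 + 0.12882) = 1/1.1346 = 0.8814

α₁ = 0.881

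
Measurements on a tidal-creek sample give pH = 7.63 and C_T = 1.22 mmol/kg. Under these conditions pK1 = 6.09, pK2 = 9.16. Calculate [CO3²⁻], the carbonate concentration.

α₂ = 1 / (1 + [H⁺]/K2 + [H⁺]²/(K1K2)) = 1 / (1 + 10^+1.53 + 10^-0.01)
   = 1 / (1 + 33.884 + 0.97724) = 1/35.862 = 0.02788
[CO3²⁻] = α₂ × DIC = 0.02788 × 1.22 = 0.0340 mmol/kg

[CO3²⁻] = 0.0340 mmol/kg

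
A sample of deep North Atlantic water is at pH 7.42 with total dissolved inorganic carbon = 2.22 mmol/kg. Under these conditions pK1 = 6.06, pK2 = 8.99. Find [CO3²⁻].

α₂ = 1 / (1 + [H⁺]/K2 + [H⁺]²/(K1K2)) = 1 / (1 + 10^+1.57 + 10^+0.21)
   = 1 / (1 + 37.154 + 1.6218) = 1/39.775 = 0.02514
[CO3²⁻] = α₂ × DIC = 0.02514 × 2.22 = 0.0558 mmol/kg

[CO3²⁻] = 0.0558 mmol/kg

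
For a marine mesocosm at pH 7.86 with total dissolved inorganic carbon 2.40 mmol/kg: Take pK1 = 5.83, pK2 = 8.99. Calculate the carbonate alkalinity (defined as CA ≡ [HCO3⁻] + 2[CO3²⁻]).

CA = 2.54 mmol/kg

CA = [HCO3⁻] + 2[CO3²⁻] = (α₁ + 2α₂)·DIC
At pH 7.86: [H⁺]/K1 = 10^-2.03 = 0.0093325, K2/[H⁺] = 10^-1.13 = 0.074131
α₁ = 1/(1 + 0.0093325 + 0.074131) = 1/1.0835 = 0.9230; α₂ = α₁·K2/[H⁺] = 0.06842
α₁ + 2α₂ = 1.0598
CA = 1.0598 × 2.40 = 2.54 mmol/kg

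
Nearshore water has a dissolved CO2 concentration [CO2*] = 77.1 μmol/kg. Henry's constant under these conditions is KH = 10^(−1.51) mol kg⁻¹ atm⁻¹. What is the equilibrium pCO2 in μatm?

pCO2 = 2490 μatm

KH = 10^(−1.51) = 3.090×10^-2 mol kg⁻¹ atm⁻¹
pCO2 = [CO2*]/KH = 77.1×10^-6 / 3.090×10^-2 = 2.49×10^-3 atm = 2490 μatm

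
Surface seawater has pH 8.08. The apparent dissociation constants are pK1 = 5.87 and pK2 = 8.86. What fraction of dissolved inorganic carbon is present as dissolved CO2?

α₀ = 1 / (1 + K1/[H⁺] + K1K2/[H⁺]²) = 1 / (1 + 10^+2.21 + 10^+1.43)
   = 1 / (1 + 162.18 + 26.915) = 1/190.10 = 0.005260

α₀ = 0.00526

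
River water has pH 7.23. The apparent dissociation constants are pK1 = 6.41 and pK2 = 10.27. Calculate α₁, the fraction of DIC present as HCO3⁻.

α₁ = 1 / (1 + [H⁺]/K1 + K2/[H⁺]) = 1 / (1 + 10^-0.82 + 10^-3.04)
   = 1 / (1 + 0.15136 + 0.00091201) = 1/1.1523 = 0.8679

α₁ = 0.868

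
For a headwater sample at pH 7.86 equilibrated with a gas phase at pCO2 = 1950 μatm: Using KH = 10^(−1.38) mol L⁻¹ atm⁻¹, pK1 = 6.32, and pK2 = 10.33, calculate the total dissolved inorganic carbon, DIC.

[CO2*] = KH · pCO2 = 10^(−1.38) × 1950×10^-6 = 8.129×10^-5 mol/L
α₀ = 1/(1 + K1/[H⁺] + K1K2/[H⁺]²) = 1/(1 + 10^+1.54 + 10^-0.93) = 0.02794
DIC = [CO2*]/α₀ = 8.129×10^-5 / 0.02794 = 2.91 mmol/L

DIC = 2.91 mmol/L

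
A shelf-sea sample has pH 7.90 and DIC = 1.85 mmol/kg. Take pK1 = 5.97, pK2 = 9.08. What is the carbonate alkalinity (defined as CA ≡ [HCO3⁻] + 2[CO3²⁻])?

CA = 1.94 mmol/kg

CA = [HCO3⁻] + 2[CO3²⁻] = (α₁ + 2α₂)·DIC
At pH 7.90: [H⁺]/K1 = 10^-1.93 = 0.011749, K2/[H⁺] = 10^-1.18 = 0.066069
α₁ = 1/(1 + 0.011749 + 0.066069) = 1/1.0778 = 0.9278; α₂ = α₁·K2/[H⁺] = 0.06130
α₁ + 2α₂ = 1.0504
CA = 1.0504 × 1.85 = 1.94 mmol/kg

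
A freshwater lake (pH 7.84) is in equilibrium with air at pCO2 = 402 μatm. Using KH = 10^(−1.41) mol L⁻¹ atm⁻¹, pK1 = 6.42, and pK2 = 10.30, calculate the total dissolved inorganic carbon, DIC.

DIC = 0.428 mmol/L

[CO2*] = KH · pCO2 = 10^(−1.41) × 402×10^-6 = 1.564×10^-5 mol/L
α₀ = 1/(1 + K1/[H⁺] + K1K2/[H⁺]²) = 1/(1 + 10^+1.42 + 10^-1.04) = 0.03650
DIC = [CO2*]/α₀ = 1.564×10^-5 / 0.03650 = 0.428 mmol/L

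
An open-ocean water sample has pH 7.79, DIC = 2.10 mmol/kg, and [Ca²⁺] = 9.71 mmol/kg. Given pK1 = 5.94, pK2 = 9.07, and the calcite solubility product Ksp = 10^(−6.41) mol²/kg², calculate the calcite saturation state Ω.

Ω = 2.58

α₂ = 1 / (1 + [H⁺]/K2 + [H⁺]²/(K1K2)) = 1 / (1 + 10^+1.28 + 10^-0.57)
   = 1 / (1 + 19.055 + 0.26915) = 1/20.324 = 0.04920
[CO3²⁻] = α₂ × DIC = 0.04920 × 2.10 = 0.1033 mmol/kg
Ksp = 10^(−6.41) = 3.890×10^-7
Ω = [Ca²⁺][CO3²⁻]/Ksp = (9.71×10^-3)(1.033×10^-4) / 3.890×10^-7 = 2.58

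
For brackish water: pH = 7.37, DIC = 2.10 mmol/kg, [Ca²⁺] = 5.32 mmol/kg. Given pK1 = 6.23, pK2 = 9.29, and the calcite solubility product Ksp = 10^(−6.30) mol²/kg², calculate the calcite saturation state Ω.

Ω = 0.247

α₂ = 1 / (1 + [H⁺]/K2 + [H⁺]²/(K1K2)) = 1 / (1 + 10^+1.92 + 10^+0.78)
   = 1 / (1 + 83.176 + 6.0256) = 1/90.202 = 0.01109
[CO3²⁻] = α₂ × DIC = 0.01109 × 2.10 = 0.02328 mmol/kg
Ksp = 10^(−6.30) = 5.012×10^-7
Ω = [Ca²⁺][CO3²⁻]/Ksp = (5.32×10^-3)(2.328×10^-5) / 5.012×10^-7 = 0.247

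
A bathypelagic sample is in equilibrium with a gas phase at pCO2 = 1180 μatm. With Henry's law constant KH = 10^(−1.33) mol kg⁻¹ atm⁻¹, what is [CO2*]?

[CO2*] = 55.2 μmol/kg

KH = 10^(−1.33) = 4.677×10^-2 mol kg⁻¹ atm⁻¹
[CO2*] = KH · pCO2 = 4.677×10^-2 × 1180×10^-6 atm = 5.52×10^-5 mol/kg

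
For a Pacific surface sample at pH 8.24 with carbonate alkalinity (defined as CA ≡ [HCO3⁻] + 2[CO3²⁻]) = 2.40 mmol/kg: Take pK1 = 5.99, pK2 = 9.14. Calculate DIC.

CA = [HCO3⁻] + 2[CO3²⁻] = (α₁ + 2α₂)·DIC
At pH 8.24: [H⁺]/K1 = 10^-2.25 = 0.0056234, K2/[H⁺] = 10^-0.90 = 0.12589
α₁ = 1/(1 + 0.0056234 + 0.12589) = 1/1.1315 = 0.8838; α₂ = α₁·K2/[H⁺] = 0.1113
α₁ + 2α₂ = 1.1063
DIC = CA / (α₁ + 2α₂) = 2.40 / 1.1063 = 2.17 mmol/kg

DIC = 2.17 mmol/kg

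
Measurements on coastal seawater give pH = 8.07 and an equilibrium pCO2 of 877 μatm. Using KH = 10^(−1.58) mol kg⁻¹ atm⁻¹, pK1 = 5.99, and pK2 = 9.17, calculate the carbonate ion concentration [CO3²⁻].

[CO3²⁻] = 0.220 mmol/kg

[CO2*] = KH · pCO2 = 10^(−1.58) × 877×10^-6 = 2.307×10^-5 mol/kg
α₀ = 1/(1 + K1/[H⁺] + K1K2/[H⁺]²) = 1/(1 + 10^+2.08 + 10^+0.98) = 0.007647
DIC = [CO2*]/α₀ = 2.307×10^-5 / 0.007647 = 3.017 mmol/kg
[CO3²⁻] = α₂·DIC; α₂ = 0.07302, so [CO3²⁻] = 0.07302 × 3.017 = 0.220 mmol/kg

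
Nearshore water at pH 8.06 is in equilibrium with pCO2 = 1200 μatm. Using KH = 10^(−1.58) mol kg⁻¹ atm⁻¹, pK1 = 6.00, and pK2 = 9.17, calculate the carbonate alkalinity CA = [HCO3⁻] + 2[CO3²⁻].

[CO2*] = KH · pCO2 = 10^(−1.58) × 1200×10^-6 = 3.156×10^-5 mol/kg
α₀ = 1/(1 + K1/[H⁺] + K1K2/[H⁺]²) = 1/(1 + 10^+2.06 + 10^+0.95) = 0.008017
DIC = [CO2*]/α₀ = 3.156×10^-5 / 0.008017 = 3.937 mmol/kg
CA = (α₁ + 2α₂)·DIC = (0.9205 + 2×0.07146) × 3.937 = 4.19 mmol/kg

CA = 4.19 mmol/kg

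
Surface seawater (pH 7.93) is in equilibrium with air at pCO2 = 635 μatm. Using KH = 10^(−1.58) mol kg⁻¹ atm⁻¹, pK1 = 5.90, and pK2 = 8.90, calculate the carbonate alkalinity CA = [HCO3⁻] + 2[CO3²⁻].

CA = 2.17 mmol/kg

[CO2*] = KH · pCO2 = 10^(−1.58) × 635×10^-6 = 1.670×10^-5 mol/kg
α₀ = 1/(1 + K1/[H⁺] + K1K2/[H⁺]²) = 1/(1 + 10^+2.03 + 10^+1.06) = 0.008359
DIC = [CO2*]/α₀ = 1.670×10^-5 / 0.008359 = 1.998 mmol/kg
CA = (α₁ + 2α₂)·DIC = (0.8957 + 2×0.09597) × 1.998 = 2.17 mmol/kg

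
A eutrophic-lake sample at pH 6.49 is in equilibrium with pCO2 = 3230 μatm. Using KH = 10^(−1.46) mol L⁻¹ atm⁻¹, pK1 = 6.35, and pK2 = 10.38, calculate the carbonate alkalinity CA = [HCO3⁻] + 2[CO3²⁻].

[CO2*] = KH · pCO2 = 10^(−1.46) × 3230×10^-6 = 1.120×10^-4 mol/L
α₀ = 1/(1 + K1/[H⁺] + K1K2/[H⁺]²) = 1/(1 + 10^+0.14 + 10^-3.75) = 0.4201
DIC = [CO2*]/α₀ = 1.120×10^-4 / 0.4201 = 0.2666 mmol/L
CA = (α₁ + 2α₂)·DIC = (0.5799 + 2×7.470×10^-5) × 0.2666 = 0.155 mmol/L

CA = 0.155 mmol/L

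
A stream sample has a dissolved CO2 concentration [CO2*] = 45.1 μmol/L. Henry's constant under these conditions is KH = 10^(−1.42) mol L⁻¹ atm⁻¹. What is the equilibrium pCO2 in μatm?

KH = 10^(−1.42) = 3.802×10^-2 mol L⁻¹ atm⁻¹
pCO2 = [CO2*]/KH = 45.1×10^-6 / 3.802×10^-2 = 1.19×10^-3 atm = 1190 μatm

pCO2 = 1190 μatm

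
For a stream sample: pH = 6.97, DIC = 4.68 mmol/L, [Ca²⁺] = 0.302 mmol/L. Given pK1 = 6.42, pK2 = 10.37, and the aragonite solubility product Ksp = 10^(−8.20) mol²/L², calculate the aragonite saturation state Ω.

α₂ = 1 / (1 + [H⁺]/K2 + [H⁺]²/(K1K2)) = 1 / (1 + 10^+3.40 + 10^+2.85)
   = 1 / (1 + 2511.9 + 707.95) = 1/3220.8 = 0.0003105
[CO3²⁻] = α₂ × DIC = 0.0003105 × 4.68 = 0.001453 mmol/L = 1.453 μmol/L
Ksp = 10^(−8.20) = 6.310×10^-9
Ω = [Ca²⁺][CO3²⁻]/Ksp = (0.302×10^-3)(1.453×10^-6) / 6.310×10^-9 = 0.0695

Ω = 0.0695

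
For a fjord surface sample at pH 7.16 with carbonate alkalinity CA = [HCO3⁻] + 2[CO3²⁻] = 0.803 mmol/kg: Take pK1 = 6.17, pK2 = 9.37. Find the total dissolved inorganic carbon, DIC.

DIC = 0.879 mmol/kg

CA = [HCO3⁻] + 2[CO3²⁻] = (α₁ + 2α₂)·DIC
At pH 7.16: [H⁺]/K1 = 10^-0.99 = 0.10233, K2/[H⁺] = 10^-2.21 = 0.0061660
α₁ = 1/(1 + 0.10233 + 0.0061660) = 1/1.1085 = 0.9021; α₂ = α₁·K2/[H⁺] = 0.005562
α₁ + 2α₂ = 0.9132
DIC = CA / (α₁ + 2α₂) = 0.803 / 0.9132 = 0.879 mmol/kg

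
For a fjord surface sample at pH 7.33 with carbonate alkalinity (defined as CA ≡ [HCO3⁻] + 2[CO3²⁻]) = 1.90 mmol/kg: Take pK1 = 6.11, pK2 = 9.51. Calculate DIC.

DIC = 2.00 mmol/kg

CA = [HCO3⁻] + 2[CO3²⁻] = (α₁ + 2α₂)·DIC
At pH 7.33: [H⁺]/K1 = 10^-1.22 = 0.060256, K2/[H⁺] = 10^-2.18 = 0.0066069
α₁ = 1/(1 + 0.060256 + 0.0066069) = 1/1.0669 = 0.9373; α₂ = α₁·K2/[H⁺] = 0.006193
α₁ + 2α₂ = 0.9497
DIC = CA / (α₁ + 2α₂) = 1.90 / 0.9497 = 2.00 mmol/kg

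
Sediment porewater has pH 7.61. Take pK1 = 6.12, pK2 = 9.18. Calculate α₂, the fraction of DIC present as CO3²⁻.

α₂ = 0.0254

α₂ = 1 / (1 + [H⁺]/K2 + [H⁺]²/(K1K2)) = 1 / (1 + 10^+1.57 + 10^+0.08)
   = 1 / (1 + 37.154 + 1.2023) = 1/39.356 = 0.02541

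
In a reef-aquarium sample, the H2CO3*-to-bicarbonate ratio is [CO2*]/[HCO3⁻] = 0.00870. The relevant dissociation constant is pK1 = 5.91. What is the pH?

pH = 7.97

From K1 = [H⁺][HCO3⁻]/[CO2*]:  pH = pK1 − log₁₀([CO2*]/[HCO3⁻])
log₁₀(0.00870) = -2.060
pH = 5.91 − (-2.060) = 7.97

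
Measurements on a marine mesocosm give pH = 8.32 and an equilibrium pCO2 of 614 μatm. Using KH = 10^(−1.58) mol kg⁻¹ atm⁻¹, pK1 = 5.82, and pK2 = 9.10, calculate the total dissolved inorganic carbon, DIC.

[CO2*] = KH · pCO2 = 10^(−1.58) × 614×10^-6 = 1.615×10^-5 mol/kg
α₀ = 1/(1 + K1/[H⁺] + K1K2/[H⁺]²) = 1/(1 + 10^+2.50 + 10^+1.72) = 0.002705
DIC = [CO2*]/α₀ = 1.615×10^-5 / 0.002705 = 5.97 mmol/kg

DIC = 5.97 mmol/kg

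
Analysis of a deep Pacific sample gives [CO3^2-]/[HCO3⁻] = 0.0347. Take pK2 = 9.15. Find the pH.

pH = 7.69

From K2 = [H⁺][CO3^2-]/[HCO3⁻]:  pH = pK2 + log₁₀([CO3^2-]/[HCO3⁻])
log₁₀(0.0347) = -1.460
pH = 9.15 + (-1.460) = 7.69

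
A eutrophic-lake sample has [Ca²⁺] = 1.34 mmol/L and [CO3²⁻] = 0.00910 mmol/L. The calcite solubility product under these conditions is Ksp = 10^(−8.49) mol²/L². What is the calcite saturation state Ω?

Ω = 3.77

Ksp = 10^(−8.49) = 3.236×10^-9
Ω = [Ca²⁺][CO3²⁻]/Ksp = (1.34×10^-3)(0.00910×10^-3) / 3.236×10^-9 = 3.77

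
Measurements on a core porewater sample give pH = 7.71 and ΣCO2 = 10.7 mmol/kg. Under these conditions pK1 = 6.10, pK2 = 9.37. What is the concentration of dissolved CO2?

α₀ = 1 / (1 + K1/[H⁺] + K1K2/[H⁺]²) = 1 / (1 + 10^+1.61 + 10^-0.05)
   = 1 / (1 + 40.738 + 0.89125) = 1/42.629 = 0.02346
[CO2*] = α₀ × DIC = 0.02346 × 10.7 = 0.251 mmol/kg

[CO2*] = 0.251 mmol/kg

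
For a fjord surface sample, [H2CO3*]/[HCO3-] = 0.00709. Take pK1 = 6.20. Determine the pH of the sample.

From K1 = [H⁺][HCO3-]/[H2CO3*]:  pH = pK1 − log₁₀([H2CO3*]/[HCO3-])
log₁₀(0.00709) = -2.149
pH = 6.20 − (-2.149) = 8.35

pH = 8.35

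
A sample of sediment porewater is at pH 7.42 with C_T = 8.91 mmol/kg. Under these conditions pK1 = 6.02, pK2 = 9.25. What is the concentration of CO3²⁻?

[CO3²⁻] = 0.125 mmol/kg

α₂ = 1 / (1 + [H⁺]/K2 + [H⁺]²/(K1K2)) = 1 / (1 + 10^+1.83 + 10^+0.43)
   = 1 / (1 + 67.608 + 2.6915) = 1/71.300 = 0.01403
[CO3²⁻] = α₂ × DIC = 0.01403 × 8.91 = 0.125 mmol/kg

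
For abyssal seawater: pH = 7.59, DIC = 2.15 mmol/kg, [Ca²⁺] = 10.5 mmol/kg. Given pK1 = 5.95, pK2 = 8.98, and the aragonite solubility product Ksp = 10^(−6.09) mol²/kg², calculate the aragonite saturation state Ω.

α₂ = 1 / (1 + [H⁺]/K2 + [H⁺]²/(K1K2)) = 1 / (1 + 10^+1.39 + 10^-0.25)
   = 1 / (1 + 24.547 + 0.56234) = 1/26.109 = 0.03830
[CO3²⁻] = α₂ × DIC = 0.03830 × 2.15 = 0.08235 mmol/kg
Ksp = 10^(−6.09) = 8.128×10^-7
Ω = [Ca²⁺][CO3²⁻]/Ksp = (10.5×10^-3)(8.235×10^-5) / 8.128×10^-7 = 1.06

Ω = 1.06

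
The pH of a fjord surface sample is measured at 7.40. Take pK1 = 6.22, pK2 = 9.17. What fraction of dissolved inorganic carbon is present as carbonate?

α₂ = 1 / (1 + [H⁺]/K2 + [H⁺]²/(K1K2)) = 1 / (1 + 10^+1.77 + 10^+0.59)
   = 1 / (1 + 58.884 + 3.8905) = 1/63.775 = 0.01568

α₂ = 0.0157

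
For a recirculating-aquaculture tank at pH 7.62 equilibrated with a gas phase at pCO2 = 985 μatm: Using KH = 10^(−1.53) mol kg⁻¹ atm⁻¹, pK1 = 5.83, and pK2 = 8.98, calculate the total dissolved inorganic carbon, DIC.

DIC = 1.90 mmol/kg

[CO2*] = KH · pCO2 = 10^(−1.53) × 985×10^-6 = 2.907×10^-5 mol/kg
α₀ = 1/(1 + K1/[H⁺] + K1K2/[H⁺]²) = 1/(1 + 10^+1.79 + 10^+0.43) = 0.01530
DIC = [CO2*]/α₀ = 2.907×10^-5 / 0.01530 = 1.90 mmol/kg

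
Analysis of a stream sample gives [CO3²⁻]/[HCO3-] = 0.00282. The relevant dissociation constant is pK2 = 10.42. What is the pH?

pH = 7.87

From K2 = [H⁺][CO3²⁻]/[HCO3-]:  pH = pK2 + log₁₀([CO3²⁻]/[HCO3-])
log₁₀(0.00282) = -2.550
pH = 10.42 + (-2.550) = 7.87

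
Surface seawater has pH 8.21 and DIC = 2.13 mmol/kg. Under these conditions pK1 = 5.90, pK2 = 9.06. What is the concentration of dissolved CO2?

α₀ = 1 / (1 + K1/[H⁺] + K1K2/[H⁺]²) = 1 / (1 + 10^+2.31 + 10^+1.46)
   = 1 / (1 + 204.17 + 28.840) = 1/234.01 = 0.004273
[CO2*] = α₀ × DIC = 0.004273 × 2.13 = 0.00910 mmol/kg = 9.10 μmol/kg

[CO2*] = 9.10 μmol/kg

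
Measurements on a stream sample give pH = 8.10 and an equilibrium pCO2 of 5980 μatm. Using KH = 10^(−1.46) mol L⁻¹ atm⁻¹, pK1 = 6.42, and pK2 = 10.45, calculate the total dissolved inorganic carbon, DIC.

[CO2*] = KH · pCO2 = 10^(−1.46) × 5980×10^-6 = 2.073×10^-4 mol/L
α₀ = 1/(1 + K1/[H⁺] + K1K2/[H⁺]²) = 1/(1 + 10^+1.68 + 10^-0.67) = 0.02038
DIC = [CO2*]/α₀ = 2.073×10^-4 / 0.02038 = 10.2 mmol/L

DIC = 10.2 mmol/L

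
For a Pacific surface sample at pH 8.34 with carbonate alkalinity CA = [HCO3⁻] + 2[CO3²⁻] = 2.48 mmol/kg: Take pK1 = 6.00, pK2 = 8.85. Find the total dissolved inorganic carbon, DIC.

DIC = 2.01 mmol/kg

CA = [HCO3⁻] + 2[CO3²⁻] = (α₁ + 2α₂)·DIC
At pH 8.34: [H⁺]/K1 = 10^-2.34 = 0.0045709, K2/[H⁺] = 10^-0.51 = 0.30903
α₁ = 1/(1 + 0.0045709 + 0.30903) = 1/1.3136 = 0.7613; α₂ = α₁·K2/[H⁺] = 0.2353
α₁ + 2α₂ = 1.2318
DIC = CA / (α₁ + 2α₂) = 2.48 / 1.2318 = 2.01 mmol/kg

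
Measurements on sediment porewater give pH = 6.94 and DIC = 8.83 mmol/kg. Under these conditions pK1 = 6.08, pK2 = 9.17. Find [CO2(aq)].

α₀ = 1 / (1 + K1/[H⁺] + K1K2/[H⁺]²) = 1 / (1 + 10^+0.86 + 10^-1.37)
   = 1 / (1 + 7.2444 + 0.042658) = 1/8.2870 = 0.1207
[CO2*] = α₀ × DIC = 0.1207 × 8.83 = 1.07 mmol/kg

[CO2*] = 1.07 mmol/kg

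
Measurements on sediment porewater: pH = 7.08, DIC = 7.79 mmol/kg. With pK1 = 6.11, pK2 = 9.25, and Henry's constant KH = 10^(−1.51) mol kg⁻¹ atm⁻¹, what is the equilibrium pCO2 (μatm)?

pCO2 = 2.42×10^4 μatm

α₀ = 1 / (1 + K1/[H⁺] + K1K2/[H⁺]²) = 1 / (1 + 10^+0.97 + 10^-1.20)
   = 1 / (1 + 9.3325 + 0.063096) = 1/10.396 = 0.09619
[CO2*] = α₀ × DIC = 0.09619 × 7.79 = 0.7494 mmol/kg
pCO2 = [CO2*]/KH = 7.494×10^-4 / 3.090×10^-2 = 2.42×10^4 μatm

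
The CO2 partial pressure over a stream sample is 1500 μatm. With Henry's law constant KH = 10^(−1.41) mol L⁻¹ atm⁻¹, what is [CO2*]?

[CO2*] = 58.4 μmol/L

KH = 10^(−1.41) = 3.890×10^-2 mol L⁻¹ atm⁻¹
[CO2*] = KH · pCO2 = 3.890×10^-2 × 1500×10^-6 atm = 5.84×10^-5 mol/L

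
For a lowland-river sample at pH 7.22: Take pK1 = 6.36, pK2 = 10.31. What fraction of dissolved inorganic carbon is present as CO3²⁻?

α₂ = 1 / (1 + [H⁺]/K2 + [H⁺]²/(K1K2)) = 1 / (1 + 10^+3.09 + 10^+2.23)
   = 1 / (1 + 1230.3 + 169.82) = 1/1401.1 = 0.0007137

α₂ = 0.000714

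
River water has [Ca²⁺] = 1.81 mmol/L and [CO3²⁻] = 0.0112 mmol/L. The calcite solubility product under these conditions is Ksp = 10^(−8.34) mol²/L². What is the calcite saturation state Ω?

Ω = 4.44

Ksp = 10^(−8.34) = 4.571×10^-9
Ω = [Ca²⁺][CO3²⁻]/Ksp = (1.81×10^-3)(0.0112×10^-3) / 4.571×10^-9 = 4.44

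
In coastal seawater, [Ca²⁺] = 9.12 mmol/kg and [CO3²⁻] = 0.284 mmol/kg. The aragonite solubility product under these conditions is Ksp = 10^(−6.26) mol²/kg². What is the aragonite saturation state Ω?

Ω = 4.71

Ksp = 10^(−6.26) = 5.495×10^-7
Ω = [Ca²⁺][CO3²⁻]/Ksp = (9.12×10^-3)(0.284×10^-3) / 5.495×10^-7 = 4.71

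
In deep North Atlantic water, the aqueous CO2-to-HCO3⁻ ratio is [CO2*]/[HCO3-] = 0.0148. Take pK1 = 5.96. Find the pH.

pH = 7.79

From K1 = [H⁺][HCO3-]/[CO2*]:  pH = pK1 − log₁₀([CO2*]/[HCO3-])
log₁₀(0.0148) = -1.830
pH = 5.96 − (-1.830) = 7.79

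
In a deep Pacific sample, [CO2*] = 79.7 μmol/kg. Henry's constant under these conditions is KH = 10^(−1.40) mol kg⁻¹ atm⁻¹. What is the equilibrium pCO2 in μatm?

KH = 10^(−1.40) = 3.981×10^-2 mol kg⁻¹ atm⁻¹
pCO2 = [CO2*]/KH = 79.7×10^-6 / 3.981×10^-2 = 2.00×10^-3 atm = 2000 μatm

pCO2 = 2000 μatm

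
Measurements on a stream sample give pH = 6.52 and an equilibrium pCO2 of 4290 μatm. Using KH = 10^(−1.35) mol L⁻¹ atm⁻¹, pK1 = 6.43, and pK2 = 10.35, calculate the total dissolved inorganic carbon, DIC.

DIC = 0.427 mmol/L

[CO2*] = KH · pCO2 = 10^(−1.35) × 4290×10^-6 = 1.916×10^-4 mol/L
α₀ = 1/(1 + K1/[H⁺] + K1K2/[H⁺]²) = 1/(1 + 10^+0.09 + 10^-3.74) = 0.4483
DIC = [CO2*]/α₀ = 1.916×10^-4 / 0.4483 = 0.427 mmol/L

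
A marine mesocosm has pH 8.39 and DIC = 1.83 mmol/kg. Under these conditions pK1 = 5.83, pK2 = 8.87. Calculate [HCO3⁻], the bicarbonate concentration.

[HCO3⁻] = 1.37 mmol/kg

α₁ = 1 / (1 + [H⁺]/K1 + K2/[H⁺]) = 1 / (1 + 10^-2.56 + 10^-0.48)
   = 1 / (1 + 0.0027542 + 0.33113) = 1/1.3339 = 0.7497
[HCO3⁻] = α₁ × DIC = 0.7497 × 1.83 = 1.37 mmol/kg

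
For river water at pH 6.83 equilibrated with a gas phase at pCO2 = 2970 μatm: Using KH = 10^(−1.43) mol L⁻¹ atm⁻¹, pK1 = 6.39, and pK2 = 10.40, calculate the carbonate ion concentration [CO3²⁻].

[CO2*] = KH · pCO2 = 10^(−1.43) × 2970×10^-6 = 1.103×10^-4 mol/L
α₀ = 1/(1 + K1/[H⁺] + K1K2/[H⁺]²) = 1/(1 + 10^+0.44 + 10^-3.13) = 0.2663
DIC = [CO2*]/α₀ = 1.103×10^-4 / 0.2663 = 0.4143 mmol/L
[CO3²⁻] = α₂·DIC; α₂ = 0.0001974, so [CO3²⁻] = 0.0001974 × 0.4143 = 8.18×10^-5 mmol/L = 0.0818 μmol/L

[CO3²⁻] = 0.0818 μmol/L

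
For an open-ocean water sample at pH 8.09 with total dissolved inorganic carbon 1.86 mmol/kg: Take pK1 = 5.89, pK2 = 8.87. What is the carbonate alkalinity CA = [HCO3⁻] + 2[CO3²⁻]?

CA = 2.11 mmol/kg

CA = [HCO3⁻] + 2[CO3²⁻] = (α₁ + 2α₂)·DIC
At pH 8.09: [H⁺]/K1 = 10^-2.20 = 0.0063096, K2/[H⁺] = 10^-0.78 = 0.16596
α₁ = 1/(1 + 0.0063096 + 0.16596) = 1/1.1723 = 0.8530; α₂ = α₁·K2/[H⁺] = 0.1416
α₁ + 2α₂ = 1.1362
CA = 1.1362 × 1.86 = 2.11 mmol/kg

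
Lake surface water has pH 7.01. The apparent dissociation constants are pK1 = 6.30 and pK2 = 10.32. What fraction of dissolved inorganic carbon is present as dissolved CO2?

α₀ = 0.163

α₀ = 1 / (1 + K1/[H⁺] + K1K2/[H⁺]²) = 1 / (1 + 10^+0.71 + 10^-2.60)
   = 1 / (1 + 5.1286 + 0.0025119) = 1/6.1311 = 0.1631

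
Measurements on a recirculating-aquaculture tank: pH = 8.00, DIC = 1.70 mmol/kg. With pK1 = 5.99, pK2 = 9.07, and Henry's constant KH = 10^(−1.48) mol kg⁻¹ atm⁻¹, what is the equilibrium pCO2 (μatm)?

pCO2 = 458 μatm

α₀ = 1 / (1 + K1/[H⁺] + K1K2/[H⁺]²) = 1 / (1 + 10^+2.01 + 10^+0.94)
   = 1 / (1 + 102.33 + 8.7096) = 1/112.04 = 0.008925
[CO2*] = α₀ × DIC = 0.008925 × 1.70 = 0.01517 mmol/kg = 15.17 μmol/kg
pCO2 = [CO2*]/KH = 1.517×10^-5 / 3.311×10^-2 = 458 μatm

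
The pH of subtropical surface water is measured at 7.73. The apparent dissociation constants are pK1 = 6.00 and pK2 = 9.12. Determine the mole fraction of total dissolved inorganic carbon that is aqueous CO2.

α₀ = 1 / (1 + K1/[H⁺] + K1K2/[H⁺]²) = 1 / (1 + 10^+1.73 + 10^+0.34)
   = 1 / (1 + 53.703 + 2.1878) = 1/56.891 = 0.01758

α₀ = 0.0176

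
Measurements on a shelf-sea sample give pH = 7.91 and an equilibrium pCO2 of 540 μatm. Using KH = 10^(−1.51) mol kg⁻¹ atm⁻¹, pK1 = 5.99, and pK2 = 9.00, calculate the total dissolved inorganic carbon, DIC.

[CO2*] = KH · pCO2 = 10^(−1.51) × 540×10^-6 = 1.669×10^-5 mol/kg
α₀ = 1/(1 + K1/[H⁺] + K1K2/[H⁺]²) = 1/(1 + 10^+1.92 + 10^+0.83) = 0.01100
DIC = [CO2*]/α₀ = 1.669×10^-5 / 0.01100 = 1.52 mmol/kg

DIC = 1.52 mmol/kg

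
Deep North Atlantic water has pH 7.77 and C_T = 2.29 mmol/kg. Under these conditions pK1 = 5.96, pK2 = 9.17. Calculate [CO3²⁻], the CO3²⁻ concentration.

[CO3²⁻] = 0.0864 mmol/kg

α₂ = 1 / (1 + [H⁺]/K2 + [H⁺]²/(K1K2)) = 1 / (1 + 10^+1.40 + 10^-0.41)
   = 1 / (1 + 25.119 + 0.38905) = 1/26.508 = 0.03772
[CO3²⁻] = α₂ × DIC = 0.03772 × 2.29 = 0.0864 mmol/kg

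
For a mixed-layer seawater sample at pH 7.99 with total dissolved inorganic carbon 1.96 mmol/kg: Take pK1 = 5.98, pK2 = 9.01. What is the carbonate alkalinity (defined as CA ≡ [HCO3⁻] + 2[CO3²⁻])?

CA = 2.11 mmol/kg

CA = [HCO3⁻] + 2[CO3²⁻] = (α₁ + 2α₂)·DIC
At pH 7.99: [H⁺]/K1 = 10^-2.01 = 0.0097724, K2/[H⁺] = 10^-1.02 = 0.095499
α₁ = 1/(1 + 0.0097724 + 0.095499) = 1/1.1053 = 0.9048; α₂ = α₁·K2/[H⁺] = 0.08640
α₁ + 2α₂ = 1.0776
CA = 1.0776 × 1.96 = 2.11 mmol/kg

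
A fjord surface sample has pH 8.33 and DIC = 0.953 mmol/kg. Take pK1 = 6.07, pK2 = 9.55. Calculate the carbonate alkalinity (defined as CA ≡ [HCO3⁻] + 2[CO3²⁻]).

CA = [HCO3⁻] + 2[CO3²⁻] = (α₁ + 2α₂)·DIC
At pH 8.33: [H⁺]/K1 = 10^-2.26 = 0.0054954, K2/[H⁺] = 10^-1.22 = 0.060256
α₁ = 1/(1 + 0.0054954 + 0.060256) = 1/1.0658 = 0.9383; α₂ = α₁·K2/[H⁺] = 0.05654
α₁ + 2α₂ = 1.0514
CA = 1.0514 × 0.953 = 1.00 mmol/kg

CA = 1.00 mmol/kg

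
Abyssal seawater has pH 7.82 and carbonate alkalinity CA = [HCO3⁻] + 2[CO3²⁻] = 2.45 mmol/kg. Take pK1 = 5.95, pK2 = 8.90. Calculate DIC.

DIC = 2.30 mmol/kg

CA = [HCO3⁻] + 2[CO3²⁻] = (α₁ + 2α₂)·DIC
At pH 7.82: [H⁺]/K1 = 10^-1.87 = 0.013490, K2/[H⁺] = 10^-1.08 = 0.083176
α₁ = 1/(1 + 0.013490 + 0.083176) = 1/1.0967 = 0.9119; α₂ = α₁·K2/[H⁺] = 0.07584
α₁ + 2α₂ = 1.0635
DIC = CA / (α₁ + 2α₂) = 2.45 / 1.0635 = 2.30 mmol/kg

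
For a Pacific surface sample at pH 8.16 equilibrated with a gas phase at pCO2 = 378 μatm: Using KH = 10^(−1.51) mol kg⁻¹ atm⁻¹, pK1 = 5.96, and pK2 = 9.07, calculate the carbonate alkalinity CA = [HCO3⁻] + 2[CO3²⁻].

CA = 2.31 mmol/kg

[CO2*] = KH · pCO2 = 10^(−1.51) × 378×10^-6 = 1.168×10^-5 mol/kg
α₀ = 1/(1 + K1/[H⁺] + K1K2/[H⁺]²) = 1/(1 + 10^+2.20 + 10^+1.29) = 0.005587
DIC = [CO2*]/α₀ = 1.168×10^-5 / 0.005587 = 2.091 mmol/kg
CA = (α₁ + 2α₂)·DIC = (0.8855 + 2×0.1089) × 2.091 = 2.31 mmol/kg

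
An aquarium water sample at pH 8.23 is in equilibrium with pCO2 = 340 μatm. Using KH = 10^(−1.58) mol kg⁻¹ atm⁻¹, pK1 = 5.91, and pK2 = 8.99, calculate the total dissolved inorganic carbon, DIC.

[CO2*] = KH · pCO2 = 10^(−1.58) × 340×10^-6 = 8.943×10^-6 mol/kg
α₀ = 1/(1 + K1/[H⁺] + K1K2/[H⁺]²) = 1/(1 + 10^+2.32 + 10^+1.56) = 0.004061
DIC = [CO2*]/α₀ = 8.943×10^-6 / 0.004061 = 2.20 mmol/kg

DIC = 2.20 mmol/kg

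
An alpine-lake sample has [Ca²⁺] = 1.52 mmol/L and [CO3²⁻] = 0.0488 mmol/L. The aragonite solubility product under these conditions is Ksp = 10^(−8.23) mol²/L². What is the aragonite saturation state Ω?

Ksp = 10^(−8.23) = 5.888×10^-9
Ω = [Ca²⁺][CO3²⁻]/Ksp = (1.52×10^-3)(0.0488×10^-3) / 5.888×10^-9 = 12.6

Ω = 12.6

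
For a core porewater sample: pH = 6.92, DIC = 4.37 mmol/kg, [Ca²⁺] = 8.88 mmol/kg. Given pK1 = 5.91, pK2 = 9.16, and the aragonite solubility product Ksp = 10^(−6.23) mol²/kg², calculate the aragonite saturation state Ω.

α₂ = 1 / (1 + [H⁺]/K2 + [H⁺]²/(K1K2)) = 1 / (1 + 10^+2.24 + 10^+1.23)
   = 1 / (1 + 173.78 + 16.982) = 1/191.76 = 0.005215
[CO3²⁻] = α₂ × DIC = 0.005215 × 4.37 = 0.02279 mmol/kg
Ksp = 10^(−6.23) = 5.888×10^-7
Ω = [Ca²⁺][CO3²⁻]/Ksp = (8.88×10^-3)(2.279×10^-5) / 5.888×10^-7 = 0.344

Ω = 0.344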